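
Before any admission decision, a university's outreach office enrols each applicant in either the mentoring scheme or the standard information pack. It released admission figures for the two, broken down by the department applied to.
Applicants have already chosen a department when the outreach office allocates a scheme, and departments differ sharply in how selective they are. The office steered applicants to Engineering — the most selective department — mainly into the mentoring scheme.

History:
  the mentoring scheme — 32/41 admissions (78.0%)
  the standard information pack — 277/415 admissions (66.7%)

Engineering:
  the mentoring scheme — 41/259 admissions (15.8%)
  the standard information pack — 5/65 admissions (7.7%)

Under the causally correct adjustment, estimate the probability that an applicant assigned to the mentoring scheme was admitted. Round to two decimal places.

0.52

Within every department level the mentoring scheme has the higher rate, yet pooled the standard information pack does — Simpson's reversal.
The imbalance in department arose from how applicants were allocated, not from anything the outreach scheme did; and department independently affects the outcome. The pooled gap is confounded — condition on department.
Standardising the mentoring scheme to the population department mix: 0.585·32/41 + 0.415·41/259 = 0.522.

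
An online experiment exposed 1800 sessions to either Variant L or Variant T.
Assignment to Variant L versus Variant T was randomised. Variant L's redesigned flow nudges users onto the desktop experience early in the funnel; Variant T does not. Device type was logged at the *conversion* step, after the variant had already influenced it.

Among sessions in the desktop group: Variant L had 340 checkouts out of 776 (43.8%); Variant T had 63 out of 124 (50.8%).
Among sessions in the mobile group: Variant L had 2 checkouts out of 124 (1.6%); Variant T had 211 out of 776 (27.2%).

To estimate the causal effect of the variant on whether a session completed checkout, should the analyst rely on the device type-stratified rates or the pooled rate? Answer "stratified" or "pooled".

pooled

Within every device type level Variant T has the higher rate, yet pooled Variant L does — Simpson's reversal.
Stratifying would compare variants among sessions the variants themselves sorted into device type groups — a form of selection on an intermediate. The unconditioned pooled rates give the total causal effect.
Pooled: Variant L 38.0% vs Variant T 30.4%; Variant L is higher overall.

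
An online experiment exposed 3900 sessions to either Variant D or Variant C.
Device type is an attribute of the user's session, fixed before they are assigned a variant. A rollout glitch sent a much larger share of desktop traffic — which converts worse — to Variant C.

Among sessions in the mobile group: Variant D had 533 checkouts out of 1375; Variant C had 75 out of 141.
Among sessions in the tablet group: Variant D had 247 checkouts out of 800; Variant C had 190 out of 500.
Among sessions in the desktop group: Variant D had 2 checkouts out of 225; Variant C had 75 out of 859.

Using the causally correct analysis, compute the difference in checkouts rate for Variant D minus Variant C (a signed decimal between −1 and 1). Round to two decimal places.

-0.10

Within every device type level Variant C has the higher rate, yet pooled Variant D does — Simpson's reversal.
Device type satisfies the back-door criterion: it is not a descendant of the variant, and it blocks the spurious path from variant to outcome. Adjusting for it (i.e., using the within-device type rates) gives the causal effect.
Adjusting over the population distribution of device type: 0.389·(0.388−0.532) + 0.333·(0.309−0.380) + 0.278·(0.009−0.087) = -0.102.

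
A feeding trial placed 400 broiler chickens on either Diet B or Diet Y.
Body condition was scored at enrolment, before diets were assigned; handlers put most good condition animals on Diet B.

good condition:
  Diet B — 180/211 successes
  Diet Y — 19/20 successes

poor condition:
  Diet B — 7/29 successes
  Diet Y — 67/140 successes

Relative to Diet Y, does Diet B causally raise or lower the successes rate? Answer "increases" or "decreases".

decreases

Starting body condition satisfies the back-door criterion: it is not a descendant of the diet, and it blocks the spurious path from diet to outcome. Adjusting for it (i.e., using the within-starting body condition rates) gives the causal effect.
Within each level — good condition: 85.3% vs 95.0%; poor condition: 24.1% vs 47.9% — Diet Y is higher every time.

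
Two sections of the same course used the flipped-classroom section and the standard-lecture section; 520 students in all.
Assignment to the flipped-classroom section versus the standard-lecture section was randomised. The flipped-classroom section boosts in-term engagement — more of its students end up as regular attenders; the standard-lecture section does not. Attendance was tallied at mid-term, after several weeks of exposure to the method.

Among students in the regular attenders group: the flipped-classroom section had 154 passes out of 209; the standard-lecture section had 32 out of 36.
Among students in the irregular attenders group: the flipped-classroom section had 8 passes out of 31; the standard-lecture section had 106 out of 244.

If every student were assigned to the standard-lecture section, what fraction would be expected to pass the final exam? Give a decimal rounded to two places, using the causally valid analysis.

Because the teaching method influences mid-term attendance, mid-term attendance is a post-treatment mediator, not a confounder. Stratifying on it would bias the estimate; the causal effect is the crude pooled difference.
So P(outcome | do(the standard-lecture section)) is just the pooled rate for the standard-lecture section: 138/280 = 0.493.

0.49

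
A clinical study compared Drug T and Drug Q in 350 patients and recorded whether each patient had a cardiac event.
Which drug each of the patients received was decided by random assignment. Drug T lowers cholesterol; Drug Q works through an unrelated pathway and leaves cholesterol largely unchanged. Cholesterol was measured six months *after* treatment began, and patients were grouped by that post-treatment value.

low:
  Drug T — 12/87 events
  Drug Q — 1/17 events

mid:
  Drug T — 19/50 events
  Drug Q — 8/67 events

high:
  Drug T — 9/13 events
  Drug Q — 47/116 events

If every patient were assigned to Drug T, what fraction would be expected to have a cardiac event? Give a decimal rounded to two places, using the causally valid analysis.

Cholesterol lies on the pathway drug → cholesterol → outcome, so adjusting for it blocks the indirect effect. For the total causal effect of drug, use the unadjusted pooled rates.
So P(outcome | do(Drug T)) is just the pooled rate for Drug T: 40/150 = 0.267.

0.27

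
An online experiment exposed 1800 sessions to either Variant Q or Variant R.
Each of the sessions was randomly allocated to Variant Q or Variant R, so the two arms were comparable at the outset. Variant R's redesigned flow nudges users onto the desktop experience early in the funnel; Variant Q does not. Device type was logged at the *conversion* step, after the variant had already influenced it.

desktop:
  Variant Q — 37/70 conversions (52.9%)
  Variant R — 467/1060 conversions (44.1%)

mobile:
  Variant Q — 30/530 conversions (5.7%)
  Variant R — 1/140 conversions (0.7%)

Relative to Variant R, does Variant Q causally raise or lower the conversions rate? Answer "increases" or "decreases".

The device type-specific comparison favours Variant Q throughout, but the pooled figures favour Variant R. The question is whether to condition on device type.
Because the variant influences device type, device type is a post-treatment mediator, not a confounder. Stratifying on it would bias the estimate; the causal effect is the crude pooled difference.
Pooled: Variant Q 11.2% vs Variant R 39.0%; Variant R is higher overall.

decreases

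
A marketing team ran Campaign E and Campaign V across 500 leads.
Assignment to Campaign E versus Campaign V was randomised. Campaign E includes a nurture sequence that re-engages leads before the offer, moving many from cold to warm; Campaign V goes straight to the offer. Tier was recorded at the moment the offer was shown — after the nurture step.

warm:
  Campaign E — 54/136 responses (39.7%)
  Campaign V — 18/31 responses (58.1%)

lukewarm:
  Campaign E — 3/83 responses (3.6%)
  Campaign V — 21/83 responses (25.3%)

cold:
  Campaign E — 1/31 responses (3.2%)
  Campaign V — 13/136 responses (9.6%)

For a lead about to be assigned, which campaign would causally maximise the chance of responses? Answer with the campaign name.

The distribution of engagement tier is itself part of what the campaign does — it is an intermediate outcome. Holding it fixed would remove that part of the effect; the total effect is the pooled difference.
Pooled: Campaign E 23.2% vs Campaign V 20.8%; Campaign E is higher overall.

Campaign E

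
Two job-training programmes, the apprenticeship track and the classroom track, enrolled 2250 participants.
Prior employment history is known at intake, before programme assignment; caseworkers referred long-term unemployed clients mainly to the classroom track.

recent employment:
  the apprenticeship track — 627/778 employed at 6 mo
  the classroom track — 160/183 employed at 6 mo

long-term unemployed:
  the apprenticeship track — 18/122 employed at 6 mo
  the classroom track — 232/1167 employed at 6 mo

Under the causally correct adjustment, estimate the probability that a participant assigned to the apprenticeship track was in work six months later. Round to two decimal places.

0.43

The stratified and pooled comparisons disagree (the classroom track wins within each prior employment history; the apprenticeship track wins overall), so the answer turns on the causal role of prior employment history.
The imbalance in prior employment history arose from how participants were allocated, not from anything the programme did; and prior employment history independently affects the outcome. The pooled gap is confounded — condition on prior employment history.
Standardising the apprenticeship track to the population prior employment history mix: 0.427·627/778 + 0.573·18/122 = 0.429.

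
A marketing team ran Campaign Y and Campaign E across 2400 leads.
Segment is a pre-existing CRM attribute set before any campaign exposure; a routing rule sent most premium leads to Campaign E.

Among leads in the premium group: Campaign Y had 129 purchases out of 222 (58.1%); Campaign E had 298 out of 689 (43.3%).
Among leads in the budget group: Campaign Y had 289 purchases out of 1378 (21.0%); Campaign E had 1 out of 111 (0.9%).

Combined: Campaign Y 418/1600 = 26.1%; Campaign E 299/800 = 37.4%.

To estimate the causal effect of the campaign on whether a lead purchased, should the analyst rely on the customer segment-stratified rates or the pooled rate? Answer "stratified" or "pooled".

Nothing the campaign does changes customer segment; the imbalance is an allocation artefact. With customer segment also predicting the outcome, the pooled figure is confounded, and the within-stratum comparison is the causal one.
Within each level — premium: 58.1% vs 43.3%; budget: 21.0% vs 0.9% — Campaign Y is higher every time.

stratified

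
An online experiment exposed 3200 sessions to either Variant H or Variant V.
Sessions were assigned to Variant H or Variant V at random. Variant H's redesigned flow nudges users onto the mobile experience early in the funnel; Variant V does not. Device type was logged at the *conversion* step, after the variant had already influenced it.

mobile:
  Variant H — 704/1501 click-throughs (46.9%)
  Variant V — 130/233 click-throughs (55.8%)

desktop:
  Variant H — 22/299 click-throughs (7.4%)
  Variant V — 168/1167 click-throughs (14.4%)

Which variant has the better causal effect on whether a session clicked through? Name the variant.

Device type lies on the pathway variant → device type → outcome, so adjusting for it blocks the indirect effect. For the total causal effect of variant, use the unadjusted pooled rates.
Pooled: Variant H 40.3% vs Variant V 21.3%; Variant H is higher overall.

Variant H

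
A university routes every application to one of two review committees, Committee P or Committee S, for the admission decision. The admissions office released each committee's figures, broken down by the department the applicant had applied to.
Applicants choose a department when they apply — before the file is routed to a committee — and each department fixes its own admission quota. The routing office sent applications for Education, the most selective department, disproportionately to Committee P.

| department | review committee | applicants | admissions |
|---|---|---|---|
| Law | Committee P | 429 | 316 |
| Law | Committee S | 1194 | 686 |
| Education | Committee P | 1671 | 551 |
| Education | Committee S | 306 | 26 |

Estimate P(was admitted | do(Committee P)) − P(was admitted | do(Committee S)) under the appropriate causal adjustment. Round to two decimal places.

+0.21

Department satisfies the back-door criterion: it is not a descendant of the review committee, and it blocks the spurious path from review committee to outcome. Adjusting for it (i.e., using the within-department rates) gives the causal effect.
Adjusting over the population distribution of department: 0.451·(0.737−0.575) + 0.549·(0.330−0.085) = +0.207.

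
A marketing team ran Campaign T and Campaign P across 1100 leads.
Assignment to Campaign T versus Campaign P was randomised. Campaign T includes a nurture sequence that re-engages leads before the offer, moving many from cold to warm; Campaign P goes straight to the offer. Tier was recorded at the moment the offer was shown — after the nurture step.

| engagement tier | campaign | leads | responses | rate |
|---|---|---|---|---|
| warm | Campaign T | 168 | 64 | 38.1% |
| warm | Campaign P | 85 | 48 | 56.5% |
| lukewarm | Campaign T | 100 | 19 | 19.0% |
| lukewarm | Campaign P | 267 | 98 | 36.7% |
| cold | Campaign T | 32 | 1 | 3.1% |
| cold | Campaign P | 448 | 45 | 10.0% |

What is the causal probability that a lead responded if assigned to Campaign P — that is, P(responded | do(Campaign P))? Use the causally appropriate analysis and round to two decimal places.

Campaign P is higher inside every engagement tier stratum but Campaign T is higher in aggregate. Whether to stratify depends on how engagement tier relates to the campaign.
Engagement tier is downstream of the campaign. One should not condition on a consequence of treatment, so the overall rates are the right comparison.
So P(outcome | do(Campaign P)) is just the pooled rate for Campaign P: 191/800 = 0.239.

0.24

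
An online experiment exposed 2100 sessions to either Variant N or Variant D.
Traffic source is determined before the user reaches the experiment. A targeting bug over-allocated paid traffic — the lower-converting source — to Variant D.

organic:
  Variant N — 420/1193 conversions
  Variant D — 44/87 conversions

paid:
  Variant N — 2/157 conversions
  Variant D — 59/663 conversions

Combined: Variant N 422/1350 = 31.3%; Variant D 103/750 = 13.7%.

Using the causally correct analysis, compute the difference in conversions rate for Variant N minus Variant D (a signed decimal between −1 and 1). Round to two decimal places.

The stratified and pooled comparisons disagree (Variant D wins within each traffic source; Variant N wins overall), so the answer turns on the causal role of traffic source.
Nothing the variant does changes traffic source; the imbalance is an allocation artefact. With traffic source also predicting the outcome, the pooled figure is confounded, and the within-stratum comparison is the causal one.
Adjusting over the population distribution of traffic source: 0.610·(0.352−0.506) + 0.390·(0.013−0.089) = -0.123.

-0.12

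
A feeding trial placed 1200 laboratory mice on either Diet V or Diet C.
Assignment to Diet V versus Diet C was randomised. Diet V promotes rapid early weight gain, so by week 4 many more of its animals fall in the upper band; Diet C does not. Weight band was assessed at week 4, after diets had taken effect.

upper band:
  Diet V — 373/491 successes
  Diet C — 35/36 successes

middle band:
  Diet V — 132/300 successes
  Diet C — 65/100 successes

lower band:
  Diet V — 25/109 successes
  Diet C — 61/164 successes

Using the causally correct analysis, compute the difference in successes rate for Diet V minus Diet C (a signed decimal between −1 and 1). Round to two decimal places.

Week-4 weight band here is a post-treatment variable shaped by the diet; conditioning on it would introduce bias rather than remove it. The overall comparison is the causal one.
The causal difference is the pooled difference: 0.589 − 0.537 = +0.052.

+0.05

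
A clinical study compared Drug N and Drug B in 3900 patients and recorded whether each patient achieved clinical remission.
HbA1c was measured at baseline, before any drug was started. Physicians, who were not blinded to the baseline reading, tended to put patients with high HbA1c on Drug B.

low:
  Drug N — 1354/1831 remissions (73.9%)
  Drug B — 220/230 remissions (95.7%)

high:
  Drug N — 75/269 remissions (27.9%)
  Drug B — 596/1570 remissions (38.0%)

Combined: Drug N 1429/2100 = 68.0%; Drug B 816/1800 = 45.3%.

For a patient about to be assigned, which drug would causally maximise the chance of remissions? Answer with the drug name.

Drug B

Drug B is higher inside every HbA1c stratum but Drug N is higher in aggregate. Whether to stratify depends on how HbA1c relates to the drug.
Nothing the drug does changes HbA1c; the imbalance is an allocation artefact. With HbA1c also predicting the outcome, the pooled figure is confounded, and the within-stratum comparison is the causal one.
Within each level — low: 73.9% vs 95.7%; high: 27.9% vs 38.0% — Drug B is higher every time.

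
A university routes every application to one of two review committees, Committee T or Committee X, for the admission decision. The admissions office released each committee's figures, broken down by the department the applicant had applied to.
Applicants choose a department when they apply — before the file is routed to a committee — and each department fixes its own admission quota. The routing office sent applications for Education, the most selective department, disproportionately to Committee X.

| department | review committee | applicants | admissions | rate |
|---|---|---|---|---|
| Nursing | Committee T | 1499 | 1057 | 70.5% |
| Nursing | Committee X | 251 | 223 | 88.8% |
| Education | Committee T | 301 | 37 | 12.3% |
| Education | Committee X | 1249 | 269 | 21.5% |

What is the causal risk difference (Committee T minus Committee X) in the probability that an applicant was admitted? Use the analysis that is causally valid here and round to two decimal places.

Since department is a pre-existing factor (not a product of the review committee) and it affects the outcome on its own, it is a confounder. The stratified rates, not the pooled rate, identify the causal effect.
Adjusting over the population distribution of department: 0.530·(0.705−0.888) + 0.470·(0.123−0.215) = -0.141.

-0.14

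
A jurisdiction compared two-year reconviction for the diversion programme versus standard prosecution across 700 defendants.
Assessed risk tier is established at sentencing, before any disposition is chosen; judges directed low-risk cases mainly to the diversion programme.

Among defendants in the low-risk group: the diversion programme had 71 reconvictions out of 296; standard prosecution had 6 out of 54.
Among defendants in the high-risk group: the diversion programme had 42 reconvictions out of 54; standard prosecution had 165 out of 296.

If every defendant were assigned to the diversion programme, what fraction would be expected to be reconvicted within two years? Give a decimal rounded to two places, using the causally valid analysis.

The imbalance in assessed risk tier arose from how defendants were allocated, not from anything the disposition did; and assessed risk tier independently affects the outcome. The pooled gap is confounded — condition on assessed risk tier.
Standardising the diversion programme to the population assessed risk tier mix: 0.500·71/296 + 0.500·42/54 = 0.509.

0.51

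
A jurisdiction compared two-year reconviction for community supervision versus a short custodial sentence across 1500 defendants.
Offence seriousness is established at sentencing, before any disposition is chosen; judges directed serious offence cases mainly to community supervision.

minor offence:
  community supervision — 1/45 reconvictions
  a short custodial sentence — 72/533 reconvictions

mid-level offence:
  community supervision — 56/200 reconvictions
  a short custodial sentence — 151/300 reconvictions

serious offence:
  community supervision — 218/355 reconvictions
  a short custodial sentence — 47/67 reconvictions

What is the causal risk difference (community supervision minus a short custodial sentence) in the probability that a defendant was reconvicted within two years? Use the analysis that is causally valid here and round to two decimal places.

-0.14

Here offence seriousness is a common cause — it drives both which disposition a case falls under and the outcome. The crude comparison mixes populations; the stratum-specific rates are the causally relevant ones.
Adjusting over the population distribution of offence seriousness: 0.385·(0.022−0.135) + 0.333·(0.280−0.503) + 0.281·(0.614−0.701) = -0.143.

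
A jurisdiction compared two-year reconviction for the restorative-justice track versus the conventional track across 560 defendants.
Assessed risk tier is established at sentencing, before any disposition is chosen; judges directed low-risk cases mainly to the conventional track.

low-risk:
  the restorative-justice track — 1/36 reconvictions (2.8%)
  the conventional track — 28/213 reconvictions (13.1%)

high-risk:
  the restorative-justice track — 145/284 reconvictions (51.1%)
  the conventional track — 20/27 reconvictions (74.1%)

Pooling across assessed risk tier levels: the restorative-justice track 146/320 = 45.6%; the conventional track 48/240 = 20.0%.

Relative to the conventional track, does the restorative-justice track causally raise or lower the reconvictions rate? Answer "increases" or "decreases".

Nothing the disposition does changes assessed risk tier; the imbalance is an allocation artefact. With assessed risk tier also predicting the outcome, the pooled figure is confounded, and the within-stratum comparison is the causal one.
Within each level — low-risk: 2.8% vs 13.1%; high-risk: 51.1% vs 74.1% — the restorative-justice track is lower every time.

decreases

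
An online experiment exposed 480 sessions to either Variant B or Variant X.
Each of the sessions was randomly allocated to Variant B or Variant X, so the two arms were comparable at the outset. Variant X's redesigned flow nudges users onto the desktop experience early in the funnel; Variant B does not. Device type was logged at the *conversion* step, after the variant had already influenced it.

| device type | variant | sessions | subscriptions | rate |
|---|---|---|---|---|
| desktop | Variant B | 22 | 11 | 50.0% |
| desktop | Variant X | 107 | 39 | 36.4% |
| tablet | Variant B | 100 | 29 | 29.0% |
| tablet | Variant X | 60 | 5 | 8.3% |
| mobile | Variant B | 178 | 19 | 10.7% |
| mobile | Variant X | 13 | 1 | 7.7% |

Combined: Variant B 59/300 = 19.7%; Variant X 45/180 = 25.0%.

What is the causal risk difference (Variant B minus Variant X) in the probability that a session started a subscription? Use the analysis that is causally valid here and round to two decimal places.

Within every device type level Variant B has the higher rate, yet pooled Variant X does — Simpson's reversal.
Device type is recorded after the variant and is itself shifted by it — it sits on the causal path from variant to outcome. Conditioning on a mediator would strip out part of the effect we want; the pooled comparison gives the total causal effect.
The causal difference is the pooled difference: 0.197 − 0.250 = -0.053.

-0.05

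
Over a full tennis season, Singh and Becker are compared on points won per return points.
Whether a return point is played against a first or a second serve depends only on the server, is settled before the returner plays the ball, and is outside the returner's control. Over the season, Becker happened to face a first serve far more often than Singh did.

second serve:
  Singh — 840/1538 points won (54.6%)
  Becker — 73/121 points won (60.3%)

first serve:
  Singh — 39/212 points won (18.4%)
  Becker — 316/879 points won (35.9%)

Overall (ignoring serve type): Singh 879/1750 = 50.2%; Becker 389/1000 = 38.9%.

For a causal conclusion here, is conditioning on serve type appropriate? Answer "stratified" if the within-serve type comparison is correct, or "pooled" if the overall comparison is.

Serve type satisfies the back-door criterion: it is not a descendant of the player, and it blocks the spurious path from player to outcome. Adjusting for it (i.e., using the within-serve type rates) gives the causal effect.
Within each level — second serve: 54.6% vs 60.3%; first serve: 18.4% vs 35.9% — Becker is higher every time.

stratified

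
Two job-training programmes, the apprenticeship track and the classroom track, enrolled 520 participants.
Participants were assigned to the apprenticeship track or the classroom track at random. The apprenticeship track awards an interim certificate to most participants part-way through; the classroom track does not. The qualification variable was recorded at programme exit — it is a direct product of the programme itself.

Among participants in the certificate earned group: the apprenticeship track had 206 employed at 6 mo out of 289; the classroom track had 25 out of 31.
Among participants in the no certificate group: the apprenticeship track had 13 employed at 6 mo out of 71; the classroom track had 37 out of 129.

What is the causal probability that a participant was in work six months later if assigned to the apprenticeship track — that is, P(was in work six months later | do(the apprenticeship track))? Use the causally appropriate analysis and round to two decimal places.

0.61

Because the programme influences qualification attained during the programme, qualification attained during the programme is a post-treatment mediator, not a confounder. Stratifying on it would bias the estimate; the causal effect is the crude pooled difference.
So P(outcome | do(the apprenticeship track)) is just the pooled rate for the apprenticeship track: 219/360 = 0.608.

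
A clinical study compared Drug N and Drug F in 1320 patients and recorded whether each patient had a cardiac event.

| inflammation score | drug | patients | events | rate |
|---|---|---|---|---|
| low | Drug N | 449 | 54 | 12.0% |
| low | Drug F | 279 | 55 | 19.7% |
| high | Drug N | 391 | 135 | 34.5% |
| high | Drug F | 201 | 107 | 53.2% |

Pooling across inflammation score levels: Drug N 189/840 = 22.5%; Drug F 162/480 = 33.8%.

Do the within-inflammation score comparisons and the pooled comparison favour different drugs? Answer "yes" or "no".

Within each inflammation score level (low 12.0% vs 19.7%; high 34.5% vs 53.2%), Drug N has the lower rate every time. Pooled: 22.5% vs 33.8% — Drug N has the lower rate overall. They agree.

no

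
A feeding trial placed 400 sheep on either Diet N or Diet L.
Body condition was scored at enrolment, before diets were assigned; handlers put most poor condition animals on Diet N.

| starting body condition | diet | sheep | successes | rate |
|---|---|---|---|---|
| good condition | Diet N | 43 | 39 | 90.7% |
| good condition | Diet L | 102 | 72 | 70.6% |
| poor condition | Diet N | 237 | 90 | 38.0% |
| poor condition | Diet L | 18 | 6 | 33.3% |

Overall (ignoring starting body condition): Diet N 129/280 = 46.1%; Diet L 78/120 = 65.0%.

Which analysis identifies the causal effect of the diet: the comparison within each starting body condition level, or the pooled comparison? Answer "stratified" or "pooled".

Starting body condition differs across diets for reasons unrelated to any effect of the diet itself, and it separately predicts the outcome — a classic confounder. We must compare within starting body condition levels.
Within each level — good condition: 90.7% vs 70.6%; poor condition: 38.0% vs 33.3% — Diet N is higher every time.

stratified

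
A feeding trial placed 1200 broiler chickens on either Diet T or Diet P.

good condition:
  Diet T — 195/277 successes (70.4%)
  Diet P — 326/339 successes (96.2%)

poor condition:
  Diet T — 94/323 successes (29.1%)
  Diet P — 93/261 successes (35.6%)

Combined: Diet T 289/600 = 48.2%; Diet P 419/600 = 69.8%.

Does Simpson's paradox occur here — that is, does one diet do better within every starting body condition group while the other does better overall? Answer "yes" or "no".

no

Within each starting body condition level (good condition 70.4% vs 96.2%; poor condition 29.1% vs 35.6%), Diet P has the higher rate every time. Pooled: 48.2% vs 69.8% — Diet P has the higher rate overall. They agree.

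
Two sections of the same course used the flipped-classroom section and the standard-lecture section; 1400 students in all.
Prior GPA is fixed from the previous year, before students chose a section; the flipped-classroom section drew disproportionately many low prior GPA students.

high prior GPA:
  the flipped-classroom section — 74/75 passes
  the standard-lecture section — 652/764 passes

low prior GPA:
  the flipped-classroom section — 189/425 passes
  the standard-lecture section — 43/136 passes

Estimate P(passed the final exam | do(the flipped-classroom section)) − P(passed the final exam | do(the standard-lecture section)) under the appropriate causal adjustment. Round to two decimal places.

+0.13

The prior GPA band-specific comparison favours the flipped-classroom section throughout, but the pooled figures favour the standard-lecture section. The question is whether to condition on prior GPA band.
The imbalance in prior GPA band arose from how students were allocated, not from anything the teaching method did; and prior GPA band independently affects the outcome. The pooled gap is confounded — condition on prior GPA band.
Adjusting over the population distribution of prior GPA band: 0.599·(0.987−0.853) + 0.401·(0.445−0.316) = +0.131.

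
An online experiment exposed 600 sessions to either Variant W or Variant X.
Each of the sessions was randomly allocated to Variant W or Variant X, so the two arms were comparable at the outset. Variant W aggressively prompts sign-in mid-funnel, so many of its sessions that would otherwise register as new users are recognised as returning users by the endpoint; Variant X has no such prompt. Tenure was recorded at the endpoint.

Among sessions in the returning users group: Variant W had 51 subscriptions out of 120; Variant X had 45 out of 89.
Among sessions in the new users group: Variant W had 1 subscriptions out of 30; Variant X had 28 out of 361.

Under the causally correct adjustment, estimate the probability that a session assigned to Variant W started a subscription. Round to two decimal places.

0.35

The stratified and pooled comparisons disagree (Variant X wins within each user tenure; Variant W wins overall), so the answer turns on the causal role of user tenure.
User tenure lies on the pathway variant → user tenure → outcome, so adjusting for it blocks the indirect effect. For the total causal effect of variant, use the unadjusted pooled rates.
So P(outcome | do(Variant W)) is just the pooled rate for Variant W: 52/150 = 0.347.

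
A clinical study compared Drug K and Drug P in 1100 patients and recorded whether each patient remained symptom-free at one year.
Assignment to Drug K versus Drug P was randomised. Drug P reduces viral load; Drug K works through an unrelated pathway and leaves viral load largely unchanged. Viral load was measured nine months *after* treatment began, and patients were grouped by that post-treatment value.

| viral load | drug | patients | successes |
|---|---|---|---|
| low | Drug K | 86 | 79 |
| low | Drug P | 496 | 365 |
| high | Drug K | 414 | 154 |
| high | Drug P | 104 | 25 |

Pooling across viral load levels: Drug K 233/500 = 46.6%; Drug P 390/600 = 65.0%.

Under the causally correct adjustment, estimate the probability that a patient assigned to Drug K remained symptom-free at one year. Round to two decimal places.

Viral load is recorded after the drug and is itself shifted by it — it sits on the causal path from drug to outcome. Conditioning on a mediator would strip out part of the effect we want; the pooled comparison gives the total causal effect.
So P(outcome | do(Drug K)) is just the pooled rate for Drug K: 233/500 = 0.466.

0.47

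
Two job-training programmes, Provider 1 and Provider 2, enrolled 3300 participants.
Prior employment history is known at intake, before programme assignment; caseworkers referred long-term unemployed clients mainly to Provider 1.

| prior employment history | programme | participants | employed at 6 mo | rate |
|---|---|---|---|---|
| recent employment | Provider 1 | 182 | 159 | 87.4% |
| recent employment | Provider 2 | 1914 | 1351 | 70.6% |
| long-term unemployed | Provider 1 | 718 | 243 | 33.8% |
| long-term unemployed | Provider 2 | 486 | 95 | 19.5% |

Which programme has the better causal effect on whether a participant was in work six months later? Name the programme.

Within every prior employment history level Provider 1 has the higher rate, yet pooled Provider 2 does — Simpson's reversal.
Prior employment history is set before the programme has any effect — it is not caused by the programme — and it independently drives the outcome. That makes it a confounder, so the causal comparison is within prior employment history levels.
Within each level — recent employment: 87.4% vs 70.6%; long-term unemployed: 33.8% vs 19.5% — Provider 1 is higher every time.

Provider 1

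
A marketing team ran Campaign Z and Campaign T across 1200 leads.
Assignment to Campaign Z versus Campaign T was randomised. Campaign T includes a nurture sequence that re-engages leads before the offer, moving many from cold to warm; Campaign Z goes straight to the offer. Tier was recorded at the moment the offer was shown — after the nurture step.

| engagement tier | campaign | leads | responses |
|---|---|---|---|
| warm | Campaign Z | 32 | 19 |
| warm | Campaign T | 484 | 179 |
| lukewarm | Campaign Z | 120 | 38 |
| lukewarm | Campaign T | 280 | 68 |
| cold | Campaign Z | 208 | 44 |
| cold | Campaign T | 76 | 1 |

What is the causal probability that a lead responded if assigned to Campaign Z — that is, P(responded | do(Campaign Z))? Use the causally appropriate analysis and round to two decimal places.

Engagement tier is recorded after the campaign and is itself shifted by it — it sits on the causal path from campaign to outcome. Conditioning on a mediator would strip out part of the effect we want; the pooled comparison gives the total causal effect.
So P(outcome | do(Campaign Z)) is just the pooled rate for Campaign Z: 101/360 = 0.281.

0.28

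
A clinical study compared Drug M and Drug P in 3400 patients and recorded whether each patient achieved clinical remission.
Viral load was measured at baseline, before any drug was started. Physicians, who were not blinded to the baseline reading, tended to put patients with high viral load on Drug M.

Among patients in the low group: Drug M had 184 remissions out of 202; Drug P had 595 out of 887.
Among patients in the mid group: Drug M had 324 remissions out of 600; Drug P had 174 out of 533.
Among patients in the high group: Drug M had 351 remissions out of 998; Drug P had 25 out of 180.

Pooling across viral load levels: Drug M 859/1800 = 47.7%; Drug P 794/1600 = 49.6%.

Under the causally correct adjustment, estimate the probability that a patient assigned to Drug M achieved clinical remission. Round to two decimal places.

0.59

Nothing the drug does changes viral load; the imbalance is an allocation artefact. With viral load also predicting the outcome, the pooled figure is confounded, and the within-stratum comparison is the causal one.
Standardising Drug M to the population viral load mix: 0.320·184/202 + 0.333·324/600 + 0.346·351/998 = 0.594.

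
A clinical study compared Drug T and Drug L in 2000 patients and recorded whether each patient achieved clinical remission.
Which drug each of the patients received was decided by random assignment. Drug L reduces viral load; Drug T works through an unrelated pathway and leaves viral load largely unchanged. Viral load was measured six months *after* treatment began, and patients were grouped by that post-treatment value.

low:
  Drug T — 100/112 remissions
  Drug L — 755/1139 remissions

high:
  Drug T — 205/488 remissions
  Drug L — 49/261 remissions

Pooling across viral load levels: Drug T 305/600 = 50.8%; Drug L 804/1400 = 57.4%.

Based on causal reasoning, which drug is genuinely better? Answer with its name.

Drug L

Stratifying would compare drugs among patients the drugs themselves sorted into viral load groups — a form of selection on an intermediate. The unconditioned pooled rates give the total causal effect.
Pooled: Drug T 50.8% vs Drug L 57.4%; Drug L is higher overall.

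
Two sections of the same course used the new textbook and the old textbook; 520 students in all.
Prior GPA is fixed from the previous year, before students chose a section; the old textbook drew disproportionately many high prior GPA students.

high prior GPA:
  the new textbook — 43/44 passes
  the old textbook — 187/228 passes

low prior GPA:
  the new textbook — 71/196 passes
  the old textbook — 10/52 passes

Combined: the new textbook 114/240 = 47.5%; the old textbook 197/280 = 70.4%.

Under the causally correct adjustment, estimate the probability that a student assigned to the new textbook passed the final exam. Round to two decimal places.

The stratified and pooled comparisons disagree (the new textbook wins within each prior GPA band; the old textbook wins overall), so the answer turns on the causal role of prior GPA band.
The imbalance in prior GPA band arose from how students were allocated, not from anything the teaching method did; and prior GPA band independently affects the outcome. The pooled gap is confounded — condition on prior GPA band.
Standardising the new textbook to the population prior GPA band mix: 0.523·43/44 + 0.477·71/196 = 0.684.

0.68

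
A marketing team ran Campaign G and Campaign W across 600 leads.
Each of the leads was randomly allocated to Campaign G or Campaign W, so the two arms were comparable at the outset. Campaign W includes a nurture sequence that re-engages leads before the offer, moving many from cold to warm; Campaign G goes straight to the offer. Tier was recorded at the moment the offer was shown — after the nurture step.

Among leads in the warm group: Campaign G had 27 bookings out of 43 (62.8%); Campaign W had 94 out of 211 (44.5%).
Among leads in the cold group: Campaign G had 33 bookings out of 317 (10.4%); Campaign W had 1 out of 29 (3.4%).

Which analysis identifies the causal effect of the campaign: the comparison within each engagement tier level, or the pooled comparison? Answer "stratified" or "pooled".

The distribution of engagement tier is itself part of what the campaign does — it is an intermediate outcome. Holding it fixed would remove that part of the effect; the total effect is the pooled difference.
Pooled: Campaign G 16.7% vs Campaign W 39.6%; Campaign W is higher overall.

pooled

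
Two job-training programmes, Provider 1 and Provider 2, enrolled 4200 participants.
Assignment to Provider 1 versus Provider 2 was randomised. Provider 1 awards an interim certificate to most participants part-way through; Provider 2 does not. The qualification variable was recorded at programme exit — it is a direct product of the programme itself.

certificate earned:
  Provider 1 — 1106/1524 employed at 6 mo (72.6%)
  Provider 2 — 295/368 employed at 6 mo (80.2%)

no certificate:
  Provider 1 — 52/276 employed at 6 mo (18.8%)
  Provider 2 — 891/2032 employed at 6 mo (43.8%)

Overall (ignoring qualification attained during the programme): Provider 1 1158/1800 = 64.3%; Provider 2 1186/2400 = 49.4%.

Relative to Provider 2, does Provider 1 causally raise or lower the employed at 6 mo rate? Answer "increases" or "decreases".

Qualification attained during the programme is downstream of the programme. One should not condition on a consequence of treatment, so the overall rates are the right comparison.
Pooled: Provider 1 64.3% vs Provider 2 49.4%; Provider 1 is higher overall.

increases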